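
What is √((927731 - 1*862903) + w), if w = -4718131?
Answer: I*√4653303 ≈ 2157.2*I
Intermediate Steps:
√((927731 - 1*862903) + w) = √((927731 - 1*862903) - 4718131) = √((927731 - 862903) - 4718131) = √(64828 - 4718131) = √(-4653303) = I*√4653303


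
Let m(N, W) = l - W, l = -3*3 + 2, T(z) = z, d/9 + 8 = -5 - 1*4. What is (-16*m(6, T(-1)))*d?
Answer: -14688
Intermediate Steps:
d = -153 (d = -72 + 9*(-5 - 1*4) = -72 + 9*(-5 - 4) = -72 + 9*(-9) = -72 - 81 = -153)
l = -7 (l = -9 + 2 = -7)
m(N, W) = -7 - W
(-16*m(6, T(-1)))*d = -16*(-7 - 1*(-1))*(-153) = -16*(-7 + 1)*(-153) = -16*(-6)*(-153) = 96*(-153) = -14688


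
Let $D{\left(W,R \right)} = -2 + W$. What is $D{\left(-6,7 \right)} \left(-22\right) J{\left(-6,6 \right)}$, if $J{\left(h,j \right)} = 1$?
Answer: $176$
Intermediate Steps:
$D{\left(-6,7 \right)} \left(-22\right) J{\left(-6,6 \right)} = \left(-2 - 6\right) \left(-22\right) 1 = \left(-8\right) \left(-22\right) 1 = 176 \cdot 1 = 176$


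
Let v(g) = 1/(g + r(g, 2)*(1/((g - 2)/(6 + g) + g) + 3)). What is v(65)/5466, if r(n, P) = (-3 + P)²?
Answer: 2339/869572275 ≈ 2.6898e-6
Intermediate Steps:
v(g) = 1/(3 + g + 1/(g + (-2 + g)/(6 + g))) (v(g) = 1/(g + (-3 + 2)²*(1/((g - 2)/(6 + g) + g) + 3)) = 1/(g + (-1)²*(1/((-2 + g)/(6 + g) + g) + 3)) = 1/(g + 1*(1/((-2 + g)/(6 + g) + g) + 3)) = 1/(g + 1*(1/(g + (-2 + g)/(6 + g)) + 3)) = 1/(g + 1*(3 + 1/(g + (-2 + g)/(6 + g)))) = 1/(g + (3 + 1/(g + (-2 + g)/(6 + g)))) = 1/(3 + g + 1/(g + (-2 + g)/(6 + g))))
v(65)/5466 = ((-2 + 65² + 7*65)/(65*(20 + 65² + 10*65)))/5466 = ((-2 + 4225 + 455)/(65*(20 + 4225 + 650)))*(1/5466) = ((1/65)*4678/4895)*(1/5466) = ((1/65)*(1/4895)*4678)*(1/5466) = (4678/318175)*(1/5466) = 2339/869572275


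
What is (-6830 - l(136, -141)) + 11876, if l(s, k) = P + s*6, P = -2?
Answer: 4232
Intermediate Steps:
l(s, k) = -2 + 6*s (l(s, k) = -2 + s*6 = -2 + 6*s)
(-6830 - l(136, -141)) + 11876 = (-6830 - (-2 + 6*136)) + 11876 = (-6830 - (-2 + 816)) + 11876 = (-6830 - 1*814) + 11876 = (-6830 - 814) + 11876 = -7644 + 11876 = 4232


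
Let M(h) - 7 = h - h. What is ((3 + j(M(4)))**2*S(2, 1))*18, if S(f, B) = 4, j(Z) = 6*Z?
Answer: 145800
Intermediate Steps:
M(h) = 7 (M(h) = 7 + (h - h) = 7 + 0 = 7)
((3 + j(M(4)))**2*S(2, 1))*18 = ((3 + 6*7)**2*4)*18 = ((3 + 42)**2*4)*18 = (45**2*4)*18 = (2025*4)*18 = 8100*18 = 145800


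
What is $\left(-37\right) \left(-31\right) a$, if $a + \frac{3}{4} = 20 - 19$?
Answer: $\frac{1147}{4} \approx 286.75$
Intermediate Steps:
$a = \frac{1}{4}$ ($a = - \frac{3}{4} + \left(20 - 19\right) = - \frac{3}{4} + 1 = \frac{1}{4} \approx 0.25$)
$\left(-37\right) \left(-31\right) a = \left(-37\right) \left(-31\right) \frac{1}{4} = 1147 \cdot \frac{1}{4} = \frac{1147}{4}$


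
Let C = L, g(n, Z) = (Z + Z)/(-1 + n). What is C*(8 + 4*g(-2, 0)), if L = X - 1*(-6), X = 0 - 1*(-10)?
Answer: 128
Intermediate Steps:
g(n, Z) = 2*Z/(-1 + n) (g(n, Z) = (2*Z)/(-1 + n) = 2*Z/(-1 + n))
X = 10 (X = 0 + 10 = 10)
L = 16 (L = 10 - 1*(-6) = 10 + 6 = 16)
C = 16
C*(8 + 4*g(-2, 0)) = 16*(8 + 4*(2*0/(-1 - 2))) = 16*(8 + 4*(2*0/(-3))) = 16*(8 + 4*(2*0*(-⅓))) = 16*(8 + 4*0) = 16*(8 + 0) = 16*8 = 128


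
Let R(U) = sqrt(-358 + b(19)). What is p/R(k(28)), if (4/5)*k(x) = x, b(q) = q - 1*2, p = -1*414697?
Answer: 414697*I*sqrt(341)/341 ≈ 22457.0*I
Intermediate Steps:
p = -414697
b(q) = -2 + q (b(q) = q - 2 = -2 + q)
k(x) = 5*x/4
R(U) = I*sqrt(341) (R(U) = sqrt(-358 + (-2 + 19)) = sqrt(-358 + 17) = sqrt(-341) = I*sqrt(341))
p/R(k(28)) = -414697*(-I*sqrt(341)/341) = -(-414697)*I*sqrt(341)/341 = 414697*I*sqrt(341)/341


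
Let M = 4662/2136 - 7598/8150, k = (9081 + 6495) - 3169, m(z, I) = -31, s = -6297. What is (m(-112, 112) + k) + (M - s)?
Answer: 27090734931/1450700 ≈ 18674.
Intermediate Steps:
k = 12407 (k = 15576 - 3169 = 12407)
M = 1813831/1450700 (M = 4662*(1/2136) - 7598*1/8150 = 777/356 - 3799/4075 = 1813831/1450700 ≈ 1.2503)
(m(-112, 112) + k) + (M - s) = (-31 + 12407) + (1813831/1450700 - 1*(-6297)) = 12376 + (1813831/1450700 + 6297) = 12376 + 9136871731/1450700 = 27090734931/1450700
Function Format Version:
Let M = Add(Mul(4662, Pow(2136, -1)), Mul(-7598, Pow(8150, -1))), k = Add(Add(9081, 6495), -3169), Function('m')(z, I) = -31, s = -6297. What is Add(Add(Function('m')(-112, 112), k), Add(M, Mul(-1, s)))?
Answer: Rational(27090734931, 1450700) ≈ 18674.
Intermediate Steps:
k = 12407 (k = Add(15576, -3169) = 12407)
M = Rational(1813831, 1450700) (M = Add(Mul(4662, Rational(1, 2136)), Mul(-7598, Rational(1, 8150))) = Add(Rational(777, 356), Rational(-3799, 4075)) = Rational(1813831, 1450700) ≈ 1.2503)
Add(Add(Function('m')(-112, 112), k), Add(M, Mul(-1, s))) = Add(Add(-31, 12407), Add(Rational(1813831, 1450700), Mul(-1, -6297))) = Add(12376, Add(Rational(1813831, 1450700), 6297)) = Add(12376, Rational(9136871731, 1450700)) = Rational(27090734931, 1450700)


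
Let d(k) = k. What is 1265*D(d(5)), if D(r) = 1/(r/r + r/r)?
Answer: 1265/2 ≈ 632.50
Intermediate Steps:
D(r) = 1/2 (D(r) = 1/(1 + 1) = 1/2)
1265*D(d(5)) = 1265*(1/2) = 1265/2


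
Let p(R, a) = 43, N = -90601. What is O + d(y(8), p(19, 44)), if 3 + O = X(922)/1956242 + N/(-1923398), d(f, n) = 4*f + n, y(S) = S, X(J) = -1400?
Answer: 5893131416239/81796346746 ≈ 72.046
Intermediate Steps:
d(f, n) = n + 4*f
O = -241594589711/81796346746 (O = -3 + (-1400/1956242 - 90601/(-1923398)) = -3 + (-1400*1/1956242 - 90601*(-1/1923398)) = -3 + (-700/978121 + 90601/1923398) = -3 + 3794450527/81796346746 = -241594589711/81796346746 ≈ -2.9536)
O + d(y(8), p(19, 44)) = -241594589711/81796346746 + (43 + 4*8) = -241594589711/81796346746 + (43 + 32) = -241594589711/81796346746 + 75 = 5893131416239/81796346746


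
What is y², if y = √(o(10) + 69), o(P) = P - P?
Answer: 69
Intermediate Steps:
o(P) = 0
y = √69 (y = √(0 + 69) = √69 ≈ 8.3066)
y² = (√69)² = 69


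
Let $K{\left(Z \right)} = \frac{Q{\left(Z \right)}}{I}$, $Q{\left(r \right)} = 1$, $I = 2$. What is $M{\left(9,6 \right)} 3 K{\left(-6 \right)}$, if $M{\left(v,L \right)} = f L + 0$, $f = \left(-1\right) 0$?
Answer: $0$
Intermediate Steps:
$f = 0$
$K{\left(Z \right)} = \frac{1}{2}$ ($K{\left(Z \right)} = 1 \cdot \frac{1}{2} = \frac{1}{2}$)
$M{\left(v,L \right)} = 0$ ($M{\left(v,L \right)} = 0 L + 0 = 0 + 0 = 0$)
$M{\left(9,6 \right)} 3 K{\left(-6 \right)} = 0 \cdot 3 \cdot \frac{1}{2} = 0 \cdot \frac{1}{2} = 0$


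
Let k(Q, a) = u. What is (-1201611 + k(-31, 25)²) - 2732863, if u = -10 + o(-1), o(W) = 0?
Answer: -3934374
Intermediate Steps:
u = -10 (u = -10 + 0 = -10)
k(Q, a) = -10
(-1201611 + k(-31, 25)²) - 2732863 = (-1201611 + (-10)²) - 2732863 = (-1201611 + 100) - 2732863 = -1201511 - 2732863 = -3934374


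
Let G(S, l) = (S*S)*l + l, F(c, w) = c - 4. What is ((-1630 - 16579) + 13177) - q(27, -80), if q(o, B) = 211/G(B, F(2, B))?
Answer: -64419453/12802 ≈ -5032.0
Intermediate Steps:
F(c, w) = -4 + c
G(S, l) = l + l*S**2 (G(S, l) = S**2*l + l = l*S**2 + l = l + l*S**2)
q(o, B) = 211/(-2 - 2*B**2) (q(o, B) = 211/(((-4 + 2)*(1 + B**2))) = 211/((-2*(1 + B**2))) = 211/(-2 - 2*B**2))
((-1630 - 16579) + 13177) - q(27, -80) = ((-1630 - 16579) + 13177) - 211/(2*(-1 - 1*(-80)**2)) = (-18209 + 13177) - 211/(2*(-1 - 1*6400)) = -5032 - 211/(2*(-1 - 6400)) = -5032 - 211/(2*(-6401)) = -5032 - 211*(-1)/(2*6401) = -5032 - 1*(-211/12802) = -5032 + 211/12802 = -64419453/12802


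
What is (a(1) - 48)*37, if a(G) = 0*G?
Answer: -1776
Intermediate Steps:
a(G) = 0
(a(1) - 48)*37 = (0 - 48)*37 = -48*37 = -1776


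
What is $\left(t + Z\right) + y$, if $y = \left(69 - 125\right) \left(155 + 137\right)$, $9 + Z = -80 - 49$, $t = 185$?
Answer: $-16305$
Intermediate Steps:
$Z = -138$ ($Z = -9 - 129 = -138$)
$y = -16352$ ($y = \left(-56\right) 292 = -16352$)
$\left(t + Z\right) + y = \left(185 - 138\right) - 16352 = 47 - 16352 = -16305$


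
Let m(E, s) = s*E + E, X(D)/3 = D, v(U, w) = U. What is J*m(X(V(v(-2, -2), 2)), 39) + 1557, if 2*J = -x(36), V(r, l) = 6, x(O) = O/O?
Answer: 1197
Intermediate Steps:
x(O) = 1
X(D) = 3*D
J = -½ (J = (-1*1)/2 = (½)*(-1) = -½ ≈ -0.50000)
m(E, s) = E + E*s (m(E, s) = E*s + E = E + E*s)
J*m(X(V(v(-2, -2), 2)), 39) + 1557 = -3*6*(1 + 39)/2 + 1557 = -9*40 + 1557 = -½*720 + 1557 = -360 + 1557 = 1197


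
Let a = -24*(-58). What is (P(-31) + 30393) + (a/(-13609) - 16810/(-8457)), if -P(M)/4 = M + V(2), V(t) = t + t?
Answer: 3510617132959/115091313 ≈ 30503.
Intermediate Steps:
V(t) = 2*t
a = 1392
P(M) = -16 - 4*M (P(M) = -4*(M + 2*2) = -4*(M + 4) = -4*(4 + M) = -16 - 4*M)
(P(-31) + 30393) + (a/(-13609) - 16810/(-8457)) = ((-16 - 4*(-31)) + 30393) + (1392/(-13609) - 16810/(-8457)) = ((-16 + 124) + 30393) + (1392*(-1/13609) - 16810*(-1/8457)) = (108 + 30393) + (-1392/13609 + 16810/8457) = 30501 + 216995146/115091313 = 3510617132959/115091313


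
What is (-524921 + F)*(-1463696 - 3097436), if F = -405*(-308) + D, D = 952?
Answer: 1820936167228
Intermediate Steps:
F = 125692 (F = -405*(-308) + 952 = 124740 + 952 = 125692)
(-524921 + F)*(-1463696 - 3097436) = (-524921 + 125692)*(-1463696 - 3097436) = -399229*(-4561132) = 1820936167228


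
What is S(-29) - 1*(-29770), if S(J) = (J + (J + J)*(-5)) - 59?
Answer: 29972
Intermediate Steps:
S(J) = -59 - 9*J (S(J) = (J + (2*J)*(-5)) - 59 = (J - 10*J) - 59 = -9*J - 59 = -59 - 9*J)
S(-29) - 1*(-29770) = (-59 - 9*(-29)) - 1*(-29770) = (-59 + 261) + 29770 = 202 + 29770 = 29972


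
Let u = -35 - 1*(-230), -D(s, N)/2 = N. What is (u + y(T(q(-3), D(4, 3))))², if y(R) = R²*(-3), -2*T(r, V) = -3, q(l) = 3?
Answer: 567009/16 ≈ 35438.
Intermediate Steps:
D(s, N) = -2*N
T(r, V) = 3/2 (T(r, V) = -½*(-3) = 3/2)
u = 195 (u = -35 + 230 = 195)
y(R) = -3*R²
(u + y(T(q(-3), D(4, 3))))² = (195 - 3*(3/2)²)² = (195 - 3*9/4)² = (195 - 27/4)² = (753/4)² = 567009/16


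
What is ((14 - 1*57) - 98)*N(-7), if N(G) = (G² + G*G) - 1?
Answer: -13677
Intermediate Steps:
N(G) = -1 + 2*G² (N(G) = (G² + G²) - 1 = 2*G² - 1 = -1 + 2*G²)
((14 - 1*57) - 98)*N(-7) = ((14 - 1*57) - 98)*(-1 + 2*(-7)²) = ((14 - 57) - 98)*(-1 + 2*49) = (-43 - 98)*(-1 + 98) = -141*97 = -13677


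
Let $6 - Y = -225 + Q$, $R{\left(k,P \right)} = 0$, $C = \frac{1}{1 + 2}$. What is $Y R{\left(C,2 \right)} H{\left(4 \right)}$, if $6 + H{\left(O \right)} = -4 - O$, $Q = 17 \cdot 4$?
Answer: $0$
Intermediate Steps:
$Q = 68$
$C = \frac{1}{3} \approx 0.33333$
$H{\left(O \right)} = -10 - O$ ($H{\left(O \right)} = -6 - \left(4 + O\right) = -10 - O$)
$Y = 163$ ($Y = 6 - \left(-225 + 68\right) = 6 - -157 = 6 + 157 = 163$)
$Y R{\left(C,2 \right)} H{\left(4 \right)} = 163 \cdot 0 \left(-10 - 4\right) = 163 \cdot 0 \left(-14\right) = 163 \cdot 0 = 0$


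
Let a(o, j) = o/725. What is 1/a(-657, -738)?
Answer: -725/657 ≈ -1.1035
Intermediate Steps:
a(o, j) = o/725 (a(o, j) = o*(1/725) = o/725)
1/a(-657, -738) = 1/((1/725)*(-657)) = 1/(-657/725) = -725/657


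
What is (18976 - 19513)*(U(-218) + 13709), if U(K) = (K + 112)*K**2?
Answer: 2697799395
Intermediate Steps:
U(K) = K**2*(112 + K) (U(K) = (112 + K)*K**2 = K**2*(112 + K))
(18976 - 19513)*(U(-218) + 13709) = (18976 - 19513)*((-218)**2*(112 - 218) + 13709) = -537*(47524*(-106) + 13709) = -537*(-5037544 + 13709) = -537*(-5023835) = 2697799395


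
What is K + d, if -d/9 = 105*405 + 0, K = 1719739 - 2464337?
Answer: -1127323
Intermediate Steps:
K = -744598
d = -382725 (d = -9*(105*405 + 0) = -9*(42525 + 0) = -9*42525 = -382725)
K + d = -744598 - 382725 = -1127323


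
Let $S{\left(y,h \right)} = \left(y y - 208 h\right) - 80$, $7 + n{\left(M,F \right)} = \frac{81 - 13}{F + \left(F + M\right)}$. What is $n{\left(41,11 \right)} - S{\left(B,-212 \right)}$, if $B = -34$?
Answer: $- \frac{2846209}{63} \approx -45178.0$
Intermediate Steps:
$n{\left(M,F \right)} = -7 + \frac{68}{M + 2 F}$ ($n{\left(M,F \right)} = -7 + \frac{81 - 13}{F + \left(F + M\right)} = -7 + \frac{68}{M + 2 F}$)
$S{\left(y,h \right)} = -80 + y^{2} - 208 h$ ($S{\left(y,h \right)} = \left(y^{2} - 208 h\right) - 80 = -80 + y^{2} - 208 h$)
$n{\left(41,11 \right)} - S{\left(B,-212 \right)} = \frac{68 - 154 - 287}{41 + 2 \cdot 11} - \left(-80 + \left(-34\right)^{2} - -44096\right) = \frac{68 - 154 - 287}{41 + 22} - \left(-80 + 1156 + 44096\right) = \frac{1}{63} \left(-373\right) - 45172 = - \frac{373}{63} - 45172 = - \frac{2846209}{63}$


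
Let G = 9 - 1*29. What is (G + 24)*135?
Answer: 540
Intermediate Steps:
G = -20 (G = 9 - 29 = -20)
(G + 24)*135 = (-20 + 24)*135 = 4*135 = 540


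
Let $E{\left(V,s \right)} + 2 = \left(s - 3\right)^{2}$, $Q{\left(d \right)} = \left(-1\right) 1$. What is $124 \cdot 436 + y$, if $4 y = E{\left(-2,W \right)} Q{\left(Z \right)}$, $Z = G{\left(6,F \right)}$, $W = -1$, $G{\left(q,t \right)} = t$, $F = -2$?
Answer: $\frac{108121}{2} \approx 54061.0$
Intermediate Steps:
$Z = -2$
$Q{\left(d \right)} = -1$
$E{\left(V,s \right)} = -2 + \left(-3 + s\right)^{2}$ ($E{\left(V,s \right)} = -2 + \left(s - 3\right)^{2} = -2 + \left(-3 + s\right)^{2}$)
$y = - \frac{7}{2}$ ($y = \frac{\left(-2 + \left(-3 - 1\right)^{2}\right) \left(-1\right)}{4} = \frac{\left(-2 + \left(-4\right)^{2}\right) \left(-1\right)}{4} = \frac{\left(-2 + 16\right) \left(-1\right)}{4} = \frac{14 \left(-1\right)}{4} = \frac{1}{4} \left(-14\right) = - \frac{7}{2} \approx -3.5$)
$124 \cdot 436 + y = 124 \cdot 436 - \frac{7}{2} = 54064 - \frac{7}{2} = \frac{108121}{2}$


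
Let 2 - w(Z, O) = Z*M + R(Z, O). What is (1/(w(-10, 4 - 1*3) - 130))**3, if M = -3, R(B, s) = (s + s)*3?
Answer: -1/4410944 ≈ -2.2671e-7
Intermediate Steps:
R(B, s) = 6*s (R(B, s) = (2*s)*3 = 6*s)
w(Z, O) = 2 - 6*O + 3*Z (w(Z, O) = 2 - (Z*(-3) + 6*O) = 2 - (-3*Z + 6*O) = 2 + (-6*O + 3*Z) = 2 - 6*O + 3*Z)
(1/(w(-10, 4 - 1*3) - 130))**3 = (1/((2 - 6*(4 - 1*3) + 3*(-10)) - 130))**3 = (1/((2 - 6*(4 - 3) - 30) - 130))**3 = (1/((2 - 6*1 - 30) - 130))**3 = (1/((2 - 6 - 30) - 130))**3 = (1/(-34 - 130))**3 = (1/(-164))**3 = (-1/164)**3 = -1/4410944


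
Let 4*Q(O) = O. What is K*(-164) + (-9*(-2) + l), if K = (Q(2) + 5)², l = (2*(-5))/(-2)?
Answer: -4938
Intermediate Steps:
Q(O) = O/4
l = 5 (l = -10*(-½) = 5)
K = 121/4 (K = ((¼)*2 + 5)² = (½ + 5)² = (11/2)² = 121/4 ≈ 30.250)
K*(-164) + (-9*(-2) + l) = (121/4)*(-164) + (-9*(-2) + 5) = -4961 + (18 + 5) = -4961 + 23 = -4938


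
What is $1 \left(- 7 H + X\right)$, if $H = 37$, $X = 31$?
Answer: $-228$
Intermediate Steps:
$1 \left(- 7 H + X\right) = 1 \left(\left(-7\right) 37 + 31\right) = 1 \left(-259 + 31\right) = 1 \left(-228\right) = -228$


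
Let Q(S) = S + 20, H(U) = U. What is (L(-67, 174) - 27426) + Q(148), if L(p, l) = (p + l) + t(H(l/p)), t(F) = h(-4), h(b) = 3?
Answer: -27148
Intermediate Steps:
Q(S) = 20 + S
t(F) = 3
L(p, l) = 3 + l + p (L(p, l) = (p + l) + 3 = (l + p) + 3 = 3 + l + p)
(L(-67, 174) - 27426) + Q(148) = ((3 + 174 - 67) - 27426) + (20 + 148) = (110 - 27426) + 168 = -27316 + 168 = -27148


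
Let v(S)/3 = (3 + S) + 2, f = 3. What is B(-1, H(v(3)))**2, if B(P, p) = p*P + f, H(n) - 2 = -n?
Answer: 625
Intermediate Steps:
v(S) = 15 + 3*S (v(S) = 3*((3 + S) + 2) = 3*(5 + S) = 15 + 3*S)
H(n) = 2 - n
B(P, p) = 3 + P*p (B(P, p) = p*P + 3 = P*p + 3 = 3 + P*p)
B(-1, H(v(3)))**2 = (3 - (2 - (15 + 3*3)))**2 = (3 - (2 - (15 + 9)))**2 = (3 - (2 - 1*24))**2 = (3 - (2 - 24))**2 = (3 - 1*(-22))**2 = (3 + 22)**2 = 25**2 = 625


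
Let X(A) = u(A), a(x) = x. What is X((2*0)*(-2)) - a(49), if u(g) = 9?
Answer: -40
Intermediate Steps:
X(A) = 9
X((2*0)*(-2)) - a(49) = 9 - 1*49 = 9 - 49 = -40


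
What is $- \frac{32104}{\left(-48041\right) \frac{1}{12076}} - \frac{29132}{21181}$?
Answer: $\frac{8210217964212}{1017556421} \approx 8068.6$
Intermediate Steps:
$- \frac{32104}{\left(-48041\right) \frac{1}{12076}} - \frac{29132}{21181} = - \frac{32104}{- \frac{48041}{12076}} - \frac{29132}{21181} = \left(-32104\right) \left(- \frac{12076}{48041}\right) - \frac{29132}{21181} = \frac{387687904}{48041} - \frac{29132}{21181} = \frac{8210217964212}{1017556421}$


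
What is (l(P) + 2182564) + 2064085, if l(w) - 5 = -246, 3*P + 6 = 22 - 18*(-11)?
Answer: 4246408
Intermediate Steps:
P = 214/3 (P = -2 + (22 - 18*(-11))/3 = -2 + (22 + 198)/3 = -2 + (⅓)*220 = -2 + 220/3 = 214/3 ≈ 71.333)
l(w) = -241 (l(w) = 5 - 246 = -241)
(l(P) + 2182564) + 2064085 = (-241 + 2182564) + 2064085 = 2182323 + 2064085 = 4246408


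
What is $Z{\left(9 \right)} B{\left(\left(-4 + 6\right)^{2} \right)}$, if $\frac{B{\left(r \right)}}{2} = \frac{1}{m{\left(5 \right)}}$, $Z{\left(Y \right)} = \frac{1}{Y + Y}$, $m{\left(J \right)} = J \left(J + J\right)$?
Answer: $\frac{1}{450} \approx 0.0022222$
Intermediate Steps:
$m{\left(J \right)} = 2 J^{2}$ ($m{\left(J \right)} = J 2 J = 2 J^{2}$)
$Z{\left(Y \right)} = \frac{1}{2 Y}$
$B{\left(r \right)} = \frac{1}{25}$ ($B{\left(r \right)} = \frac{2}{2 \cdot 5^{2}} = \frac{2}{2 \cdot 25} = \frac{2}{50} = 2 \cdot \frac{1}{50} = \frac{1}{25}$)
$Z{\left(9 \right)} B{\left(\left(-4 + 6\right)^{2} \right)} = \frac{1}{2 \cdot 9} \cdot \frac{1}{25} = \frac{1}{2} \cdot \frac{1}{9} \cdot \frac{1}{25} = \frac{1}{18} \cdot \frac{1}{25} = \frac{1}{450}$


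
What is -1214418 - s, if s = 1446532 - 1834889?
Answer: -826061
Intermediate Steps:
s = -388357
-1214418 - s = -1214418 - 1*(-388357) = -1214418 + 388357 = -826061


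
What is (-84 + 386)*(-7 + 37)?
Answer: 9060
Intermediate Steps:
(-84 + 386)*(-7 + 37) = 302*30 = 9060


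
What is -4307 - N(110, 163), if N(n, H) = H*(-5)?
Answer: -3492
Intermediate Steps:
N(n, H) = -5*H
-4307 - N(110, 163) = -4307 - (-5)*163 = -4307 - 1*(-815) = -4307 + 815 = -3492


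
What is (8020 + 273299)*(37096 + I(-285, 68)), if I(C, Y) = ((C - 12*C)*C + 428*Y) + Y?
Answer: -232709046033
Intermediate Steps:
I(C, Y) = -11*C² + 429*Y (I(C, Y) = ((-11*C)*C + 428*Y) + Y = (-11*C² + 428*Y) + Y = -11*C² + 429*Y)
(8020 + 273299)*(37096 + I(-285, 68)) = (8020 + 273299)*(37096 + (-11*(-285)² + 429*68)) = 281319*(37096 + (-11*81225 + 29172)) = 281319*(37096 + (-893475 + 29172)) = 281319*(37096 - 864303) = 281319*(-827207) = -232709046033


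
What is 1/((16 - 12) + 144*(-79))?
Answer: -1/11372 ≈ -8.7935e-5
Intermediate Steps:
1/((16 - 12) + 144*(-79)) = 1/(4 - 11376) = 1/(-11372) = -1/11372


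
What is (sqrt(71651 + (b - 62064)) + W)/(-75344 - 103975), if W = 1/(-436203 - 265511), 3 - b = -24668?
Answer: 1/125830652766 - sqrt(34258)/179319 ≈ -0.0010322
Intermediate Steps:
b = 24671 (b = 3 - 1*(-24668) = 3 + 24668 = 24671)
W = -1/701714 (W = 1/(-701714) = -1/701714 ≈ -1.4251e-6)
(sqrt(71651 + (b - 62064)) + W)/(-75344 - 103975) = (sqrt(71651 + (24671 - 62064)) - 1/701714)/(-75344 - 103975) = (sqrt(71651 - 37393) - 1/701714)/(-179319) = (sqrt(34258) - 1/701714)*(-1/179319) = (-1/701714 + sqrt(34258))*(-1/179319) = 1/125830652766 - sqrt(34258)/179319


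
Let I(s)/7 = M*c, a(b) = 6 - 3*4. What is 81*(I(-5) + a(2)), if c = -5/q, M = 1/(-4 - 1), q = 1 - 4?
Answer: -675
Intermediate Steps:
q = -3
M = -⅕ (M = 1/(-5) = -⅕ ≈ -0.20000)
a(b) = -6 (a(b) = 6 - 12 = -6)
c = 5/3 (c = -5/(-3) = -5*(-⅓) = 5/3 ≈ 1.6667)
I(s) = -7/3 (I(s) = 7*(-⅕*5/3) = 7*(-⅓) = -7/3)
81*(I(-5) + a(2)) = 81*(-7/3 - 6) = 81*(-25/3) = -675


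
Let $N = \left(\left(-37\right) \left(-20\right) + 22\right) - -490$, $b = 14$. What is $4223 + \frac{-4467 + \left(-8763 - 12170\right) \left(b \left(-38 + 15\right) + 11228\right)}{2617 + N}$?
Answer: $- \frac{211960978}{3869} \approx -54784.0$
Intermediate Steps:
$N = 1252$ ($N = \left(740 + 22\right) + 490 = 762 + 490 = 1252$)
$4223 + \frac{-4467 + \left(-8763 - 12170\right) \left(b \left(-38 + 15\right) + 11228\right)}{2617 + N} = 4223 + \frac{-4467 + \left(-8763 - 12170\right) \left(14 \left(-38 + 15\right) + 11228\right)}{2617 + 1252} = 4223 + \frac{-4467 - 20933 \left(14 \left(-23\right) + 11228\right)}{3869} = 4223 + \left(-4467 - 20933 \left(-322 + 11228\right)\right) \frac{1}{3869} = 4223 + \left(-4467 - 228295298\right) \frac{1}{3869} = 4223 - \frac{228299765}{3869} = - \frac{211960978}{3869}$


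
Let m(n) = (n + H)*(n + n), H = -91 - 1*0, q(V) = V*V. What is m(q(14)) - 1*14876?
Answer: 26284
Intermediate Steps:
q(V) = V²
H = -91 (H = -91 + 0 = -91)
m(n) = 2*n*(-91 + n) (m(n) = (n - 91)*(n + n) = (-91 + n)*(2*n) = 2*n*(-91 + n))
m(q(14)) - 1*14876 = 2*14²*(-91 + 14²) - 1*14876 = 2*196*(-91 + 196) - 14876 = 2*196*105 - 14876 = 41160 - 14876 = 26284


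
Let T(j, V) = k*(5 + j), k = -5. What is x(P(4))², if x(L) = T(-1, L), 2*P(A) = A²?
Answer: 400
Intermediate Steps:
P(A) = A²/2
T(j, V) = -25 - 5*j (T(j, V) = -5*(5 + j) = -25 - 5*j)
x(L) = -20 (x(L) = -25 - 5*(-1) = -25 + 5 = -20)
x(P(4))² = (-20)² = 400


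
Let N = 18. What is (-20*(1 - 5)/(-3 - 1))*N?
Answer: -360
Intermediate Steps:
(-20*(1 - 5)/(-3 - 1))*N = -20*(1 - 5)/(-3 - 1)*18 = -(-80)/(-4)*18 = -(-80)*(-1)/4*18 = -20*1*18 = -20*18 = -360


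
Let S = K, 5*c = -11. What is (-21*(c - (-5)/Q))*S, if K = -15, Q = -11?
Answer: -9198/11 ≈ -836.18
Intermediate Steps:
c = -11/5 (c = (1/5)*(-11) = -11/5 ≈ -2.2000)
S = -15
(-21*(c - (-5)/Q))*S = -21*(-11/5 - (-5)/(-11))*(-15) = -21*(-11/5 - (-5)*(-1)/11)*(-15) = -21*(-11/5 - 1*5/11)*(-15) = -21*(-11/5 - 5/11)*(-15) = -21*(-146/55)*(-15) = (3066/55)*(-15) = -9198/11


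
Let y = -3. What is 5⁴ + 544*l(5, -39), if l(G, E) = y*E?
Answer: 64273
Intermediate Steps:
l(G, E) = -3*E
5⁴ + 544*l(5, -39) = 5⁴ + 544*(-3*(-39)) = 625 + 544*117 = 625 + 63648 = 64273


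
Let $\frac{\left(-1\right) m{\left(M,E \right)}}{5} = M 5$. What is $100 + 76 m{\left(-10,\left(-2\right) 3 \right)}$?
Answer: $19100$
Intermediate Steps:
$m{\left(M,E \right)} = - 25 M$ ($m{\left(M,E \right)} = - 5 M 5 = - 5 \cdot 5 M = - 25 M$)
$100 + 76 m{\left(-10,\left(-2\right) 3 \right)} = 100 + 76 \left(\left(-25\right) \left(-10\right)\right) = 100 + 76 \cdot 250 = 100 + 19000 = 19100$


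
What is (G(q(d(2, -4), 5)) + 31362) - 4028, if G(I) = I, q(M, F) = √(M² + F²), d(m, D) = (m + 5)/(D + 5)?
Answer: 27334 + √74 ≈ 27343.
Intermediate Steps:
d(m, D) = (5 + m)/(5 + D)
q(M, F) = √(F² + M²)
(G(q(d(2, -4), 5)) + 31362) - 4028 = (√(5² + ((5 + 2)/(5 - 4))²) + 31362) - 4028 = (√(25 + (7/1)²) + 31362) - 4028 = (√(25 + (1*7)²) + 31362) - 4028 = (√(25 + 7²) + 31362) - 4028 = (√(25 + 49) + 31362) - 4028 = (√74 + 31362) - 4028 = (31362 + √74) - 4028 = 27334 + √74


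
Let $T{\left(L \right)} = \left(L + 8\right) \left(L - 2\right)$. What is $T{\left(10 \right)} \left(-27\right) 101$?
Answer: $-392688$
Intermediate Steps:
$T{\left(L \right)} = \left(-2 + L\right) \left(8 + L\right)$ ($T{\left(L \right)} = \left(8 + L\right) \left(-2 + L\right) = \left(-2 + L\right) \left(8 + L\right)$)
$T{\left(10 \right)} \left(-27\right) 101 = \left(-16 + 10^{2} + 6 \cdot 10\right) \left(-27\right) 101 = \left(-16 + 100 + 60\right) \left(-27\right) 101 = 144 \left(-27\right) 101 = \left(-3888\right) 101 = -392688$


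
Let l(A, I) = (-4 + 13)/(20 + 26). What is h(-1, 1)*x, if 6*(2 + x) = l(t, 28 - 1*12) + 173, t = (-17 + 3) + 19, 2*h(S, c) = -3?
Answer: -7415/184 ≈ -40.299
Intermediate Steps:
h(S, c) = -3/2 (h(S, c) = (½)*(-3) = -3/2)
t = 5 (t = -14 + 19 = 5)
l(A, I) = 9/46
x = 7415/276 (x = -2 + (9/46 + 173)/6 = -2 + (⅙)*(7967/46) = -2 + 7967/276 = 7415/276 ≈ 26.866)
h(-1, 1)*x = -3/2*7415/276 = -7415/184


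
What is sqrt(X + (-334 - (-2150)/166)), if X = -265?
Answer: 11*I*sqrt(33366)/83 ≈ 24.208*I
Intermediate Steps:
sqrt(X + (-334 - (-2150)/166)) = sqrt(-265 + (-334 - (-2150)/166)) = sqrt(-265 + (-334 - 1*(-1075/83))) = sqrt(-265 + (-334 + 1075/83)) = sqrt(-265 - 26647/83) = sqrt(-48642/83) = 11*I*sqrt(33366)/83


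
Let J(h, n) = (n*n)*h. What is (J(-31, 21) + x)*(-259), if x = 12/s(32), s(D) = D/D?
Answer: 3537681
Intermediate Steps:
s(D) = 1
J(h, n) = h*n² (J(h, n) = n²*h = h*n²)
x = 12 (x = 12/1 = 12*1 = 12)
(J(-31, 21) + x)*(-259) = (-31*21² + 12)*(-259) = (-31*441 + 12)*(-259) = (-13671 + 12)*(-259) = -13659*(-259) = 3537681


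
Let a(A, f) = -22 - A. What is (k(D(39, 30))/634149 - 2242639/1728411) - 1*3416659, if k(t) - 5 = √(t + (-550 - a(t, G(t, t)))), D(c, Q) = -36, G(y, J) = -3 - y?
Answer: -1248299739562577219/365356702413 + 10*I*√6/634149 ≈ -3.4167e+6 + 3.8626e-5*I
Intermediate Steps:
k(t) = 5 + √(-528 + 2*t) (k(t) = 5 + √(t + (-550 - (-22 - t))) = 5 + √(t + (-550 + (22 + t))) = 5 + √(t + (-528 + t)) = 5 + √(-528 + 2*t))
(k(D(39, 30))/634149 - 2242639/1728411) - 1*3416659 = ((5 + √(-528 + 2*(-36)))/634149 - 2242639/1728411) - 1*3416659 = ((5 + √(-528 - 72))*(1/634149) - 2242639*1/1728411) - 3416659 = ((5 + √(-600))*(1/634149) - 2242639/1728411) - 3416659 = ((5 + 10*I*√6)*(1/634149) - 2242639/1728411) - 3416659 = ((5/634149 + 10*I*√6/634149) - 2242639/1728411) - 3416659 = (-474052879052/365356702413 + 10*I*√6/634149) - 3416659 = -1248299739562577219/365356702413 + 10*I*√6/634149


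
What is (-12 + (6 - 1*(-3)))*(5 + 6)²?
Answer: -363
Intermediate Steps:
(-12 + (6 - 1*(-3)))*(5 + 6)² = (-12 + (6 + 3))*11² = (-12 + 9)*121 = -3*121 = -363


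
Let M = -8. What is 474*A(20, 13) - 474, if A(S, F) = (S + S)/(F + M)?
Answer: 3318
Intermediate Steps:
A(S, F) = 2*S/(-8 + F) (A(S, F) = (S + S)/(F - 8) = (2*S)/(-8 + F) = 2*S/(-8 + F))
474*A(20, 13) - 474 = 474*(2*20/(-8 + 13)) - 474 = 474*(2*20/5) - 474 = 474*(2*20*(1/5)) - 474 = 474*8 - 474 = 3792 - 474 = 3318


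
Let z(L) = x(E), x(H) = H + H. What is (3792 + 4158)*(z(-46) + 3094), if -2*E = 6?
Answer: 24549600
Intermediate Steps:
E = -3 (E = -½*6 = -3)
x(H) = 2*H
z(L) = -6 (z(L) = 2*(-3) = -6)
(3792 + 4158)*(z(-46) + 3094) = (3792 + 4158)*(-6 + 3094) = 7950*3088 = 24549600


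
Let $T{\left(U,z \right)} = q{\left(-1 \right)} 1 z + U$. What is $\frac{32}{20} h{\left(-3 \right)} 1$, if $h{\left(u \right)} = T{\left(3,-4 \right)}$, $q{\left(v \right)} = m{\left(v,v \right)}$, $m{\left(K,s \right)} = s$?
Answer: $\frac{56}{5} \approx 11.2$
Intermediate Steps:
$q{\left(v \right)} = v$
$T{\left(U,z \right)} = U - z$ ($T{\left(U,z \right)} = - 1 z + U = - z + U = U - z$)
$h{\left(u \right)} = 7$ ($h{\left(u \right)} = 3 - -4 = 3 + 4 = 7$)
$\frac{32}{20} h{\left(-3 \right)} 1 = \frac{32}{20} \cdot 7 \cdot 1 = 32 \cdot \frac{1}{20} \cdot 7 \cdot 1 = \frac{8}{5} \cdot 7 \cdot 1 = \frac{56}{5} \cdot 1 = \frac{56}{5}$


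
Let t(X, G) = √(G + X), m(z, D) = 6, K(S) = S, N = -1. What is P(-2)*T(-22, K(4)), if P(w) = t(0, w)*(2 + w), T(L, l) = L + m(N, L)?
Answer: 0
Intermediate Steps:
T(L, l) = 6 + L (T(L, l) = L + 6 = 6 + L)
P(w) = √w*(2 + w) (P(w) = √(w + 0)*(2 + w) = √w*(2 + w))
P(-2)*T(-22, K(4)) = (√(-2)*(2 - 2))*(6 - 22) = ((I*√2)*0)*(-16) = 0*(-16) = 0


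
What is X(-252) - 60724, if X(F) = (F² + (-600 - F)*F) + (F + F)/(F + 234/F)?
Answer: 320382572/3541 ≈ 90478.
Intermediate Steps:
X(F) = F² + F*(-600 - F) + 2*F/(F + 234/F) (X(F) = (F² + F*(-600 - F)) + (2*F)/(F + 234/F) = (F² + F*(-600 - F)) + 2*F/(F + 234/F) = F² + F*(-600 - F) + 2*F/(F + 234/F))
X(-252) - 60724 = 2*(-252)*(-70200 - 252 - 300*(-252)²)/(234 + (-252)²) - 60724 = 2*(-252)*(-70200 - 252 - 300*63504)/(234 + 63504) - 60724 = 2*(-252)*(-70200 - 252 - 19051200)/63738 - 60724 = 2*(-252)*(1/63738)*(-19121652) - 60724 = 535406256/3541 - 60724 = 320382572/3541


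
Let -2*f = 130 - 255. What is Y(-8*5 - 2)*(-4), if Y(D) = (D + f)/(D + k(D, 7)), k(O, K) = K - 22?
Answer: 82/57 ≈ 1.4386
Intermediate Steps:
k(O, K) = -22 + K
f = 125/2 (f = -(130 - 255)/2 = -1/2*(-125) = 125/2 ≈ 62.500)
Y(D) = (125/2 + D)/(-15 + D) (Y(D) = (D + 125/2)/(D + (-22 + 7)) = (125/2 + D)/(D - 15) = (125/2 + D)/(-15 + D))
Y(-8*5 - 2)*(-4) = ((125/2 + (-8*5 - 2))/(-15 + (-8*5 - 2)))*(-4) = ((125/2 + (-40 - 2))/(-15 + (-40 - 2)))*(-4) = ((125/2 - 42)/(-15 - 42))*(-4) = ((41/2)/(-57))*(-4) = -1/57*41/2*(-4) = -41/114*(-4) = 82/57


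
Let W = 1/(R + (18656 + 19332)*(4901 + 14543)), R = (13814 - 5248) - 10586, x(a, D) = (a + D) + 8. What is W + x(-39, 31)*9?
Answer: 1/738636652 ≈ 1.3538e-9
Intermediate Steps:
x(a, D) = 8 + D + a (x(a, D) = (D + a) + 8 = 8 + D + a)
R = -2020 (R = 8566 - 10586 = -2020)
W = 1/738636652 (W = 1/(-2020 + (18656 + 19332)*(4901 + 14543)) = 1/(-2020 + 37988*19444) = 1/(-2020 + 738638672) = 1/738636652 ≈ 1.3538e-9)
W + x(-39, 31)*9 = 1/738636652 + (8 + 31 - 39)*9 = 1/738636652 + 0*9 = 1/738636652 + 0 = 1/738636652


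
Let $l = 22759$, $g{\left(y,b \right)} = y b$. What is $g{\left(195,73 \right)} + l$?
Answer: $36994$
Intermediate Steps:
$g{\left(y,b \right)} = b y$
$g{\left(195,73 \right)} + l = 73 \cdot 195 + 22759 = 14235 + 22759 = 36994$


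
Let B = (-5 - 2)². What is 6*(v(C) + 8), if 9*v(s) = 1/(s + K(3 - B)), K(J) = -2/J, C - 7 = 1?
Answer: 26686/555 ≈ 48.083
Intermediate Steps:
C = 8 (C = 7 + 1 = 8)
B = 49 (B = (-7)² = 49)
v(s) = 1/(9*(1/23 + s)) (v(s) = 1/(9*(s - 2/(3 - 1*49))) = 1/(9*(s - 2/(3 - 49))) = 1/(9*(s - 2/(-46))) = 1/(9*(s - 2*(-1/46))) = 1/(9*(s + 1/23)) = 1/(9*(1/23 + s)))
6*(v(C) + 8) = 6*(23/(9*(1 + 23*8)) + 8) = 6*(23/(9*(1 + 184)) + 8) = 6*((23/9)/185 + 8) = 6*((23/9)*(1/185) + 8) = 6*(23/1665 + 8) = 6*(13343/1665) = 26686/555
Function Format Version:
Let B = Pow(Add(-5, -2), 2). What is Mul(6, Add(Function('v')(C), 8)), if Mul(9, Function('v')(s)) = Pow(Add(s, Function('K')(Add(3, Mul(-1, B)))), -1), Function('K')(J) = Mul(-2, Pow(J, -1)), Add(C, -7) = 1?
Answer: Rational(26686, 555) ≈ 48.083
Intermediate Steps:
C = 8 (C = Add(7, 1) = 8)
B = 49 (B = Pow(-7, 2) = 49)
Function('v')(s) = Mul(Rational(1, 9), Pow(Add(Rational(1, 23), s), -1)) (Function('v')(s) = Mul(Rational(1, 9), Pow(Add(s, Mul(-2, Pow(Add(3, Mul(-1, 49)), -1))), -1)) = Mul(Rational(1, 9), Pow(Add(s, Mul(-2, Pow(Add(3, -49), -1))), -1)) = Mul(Rational(1, 9), Pow(Add(s, Mul(-2, Pow(-46, -1))), -1)) = Mul(Rational(1, 9), Pow(Add(s, Mul(-2, Rational(-1, 46))), -1)) = Mul(Rational(1, 9), Pow(Add(s, Rational(1, 23)), -1)) = Mul(Rational(1, 9), Pow(Add(Rational(1, 23), s), -1)))
Mul(6, Add(Function('v')(C), 8)) = Mul(6, Add(Mul(Rational(23, 9), Pow(Add(1, Mul(23, 8)), -1)), 8)) = Mul(6, Add(Mul(Rational(23, 9), Pow(Add(1, 184), -1)), 8)) = Mul(6, Add(Mul(Rational(23, 9), Pow(185, -1)), 8)) = Mul(6, Add(Mul(Rational(23, 9), Rational(1, 185)), 8)) = Mul(6, Add(Rational(23, 1665), 8)) = Mul(6, Rational(13343, 1665)) = Rational(26686, 555)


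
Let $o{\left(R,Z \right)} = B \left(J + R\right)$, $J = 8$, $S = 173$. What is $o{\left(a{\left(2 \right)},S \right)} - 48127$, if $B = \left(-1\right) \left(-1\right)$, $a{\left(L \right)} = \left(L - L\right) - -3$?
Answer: $-48116$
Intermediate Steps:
$a{\left(L \right)} = 3$ ($a{\left(L \right)} = 0 + 3 = 3$)
$B = 1$
$o{\left(R,Z \right)} = 8 + R$ ($o{\left(R,Z \right)} = 1 \left(8 + R\right) = 8 + R$)
$o{\left(a{\left(2 \right)},S \right)} - 48127 = \left(8 + 3\right) - 48127 = 11 - 48127 = -48116$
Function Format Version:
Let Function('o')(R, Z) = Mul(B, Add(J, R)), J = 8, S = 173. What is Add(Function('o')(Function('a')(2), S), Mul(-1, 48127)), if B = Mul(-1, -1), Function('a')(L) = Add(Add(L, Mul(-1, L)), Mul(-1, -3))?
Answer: -48116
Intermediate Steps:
Function('a')(L) = 3 (Function('a')(L) = Add(0, 3) = 3)
B = 1
Function('o')(R, Z) = Add(8, R) (Function('o')(R, Z) = Mul(1, Add(8, R)) = Add(8, R))
Add(Function('o')(Function('a')(2), S), Mul(-1, 48127)) = Add(Add(8, 3), Mul(-1, 48127)) = Add(11, -48127) = -48116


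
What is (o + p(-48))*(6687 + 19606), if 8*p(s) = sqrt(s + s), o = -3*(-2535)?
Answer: 199958265 + 26293*I*sqrt(6)/2 ≈ 1.9996e+8 + 32202.0*I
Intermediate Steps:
o = 7605
p(s) = sqrt(2)*sqrt(s)/8 (p(s) = sqrt(s + s)/8 = sqrt(2*s)/8 = (sqrt(2)*sqrt(s))/8 = sqrt(2)*sqrt(s)/8)
(o + p(-48))*(6687 + 19606) = (7605 + sqrt(2)*sqrt(-48)/8)*(6687 + 19606) = (7605 + sqrt(2)*(4*I*sqrt(3))/8)*26293 = (7605 + I*sqrt(6)/2)*26293 = 199958265 + 26293*I*sqrt(6)/2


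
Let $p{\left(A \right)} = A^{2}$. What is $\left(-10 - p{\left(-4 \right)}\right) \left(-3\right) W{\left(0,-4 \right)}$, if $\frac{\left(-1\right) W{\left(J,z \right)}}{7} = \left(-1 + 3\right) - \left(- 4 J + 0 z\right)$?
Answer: $-1092$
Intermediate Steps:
$W{\left(J,z \right)} = -14 - 28 J$ ($W{\left(J,z \right)} = - 7 \left(\left(-1 + 3\right) - \left(- 4 J + 0 z\right)\right) = - 7 \left(2 - \left(- 4 J + 0\right)\right) = - 7 \left(2 - - 4 J\right) = - 7 \left(2 + 4 J\right) = -14 - 28 J$)
$\left(-10 - p{\left(-4 \right)}\right) \left(-3\right) W{\left(0,-4 \right)} = \left(-10 - \left(-4\right)^{2}\right) \left(-3\right) \left(-14 - 0\right) = \left(-10 - 16\right) \left(-3\right) \left(-14 + 0\right) = \left(-10 - 16\right) \left(-3\right) \left(-14\right) = \left(-26\right) \left(-3\right) \left(-14\right) = 78 \left(-14\right) = -1092$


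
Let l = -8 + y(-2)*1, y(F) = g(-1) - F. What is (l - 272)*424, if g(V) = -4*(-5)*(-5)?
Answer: -160272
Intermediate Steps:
g(V) = -100 (g(V) = 20*(-5) = -100)
y(F) = -100 - F
l = -106 (l = -8 + (-100 - 1*(-2))*1 = -8 + (-100 + 2)*1 = -8 - 98*1 = -8 - 98 = -106)
(l - 272)*424 = (-106 - 272)*424 = -378*424 = -160272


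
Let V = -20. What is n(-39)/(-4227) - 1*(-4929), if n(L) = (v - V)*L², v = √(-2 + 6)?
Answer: 6933807/1409 ≈ 4921.1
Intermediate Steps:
v = 2 (v = √4 = 2)
n(L) = 22*L² (n(L) = (2 - 1*(-20))*L² = (2 + 20)*L² = 22*L²)
n(-39)/(-4227) - 1*(-4929) = (22*(-39)²)/(-4227) - 1*(-4929) = (22*1521)*(-1/4227) + 4929 = 33462*(-1/4227) + 4929 = -11154/1409 + 4929 = 6933807/1409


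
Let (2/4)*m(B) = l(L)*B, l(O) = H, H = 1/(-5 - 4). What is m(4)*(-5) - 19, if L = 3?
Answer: -131/9 ≈ -14.556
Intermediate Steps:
H = -1/9 (H = 1/(-9) = -1/9 ≈ -0.11111)
l(O) = -1/9
m(B) = -2*B/9 (m(B) = 2*(-B/9) = -2*B/9)
m(4)*(-5) - 19 = -2/9*4*(-5) - 19 = -8/9*(-5) - 19 = 40/9 - 19 = -131/9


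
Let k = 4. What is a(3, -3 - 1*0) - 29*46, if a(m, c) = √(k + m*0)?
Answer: -1332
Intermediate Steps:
a(m, c) = 2 (a(m, c) = √(4 + m*0) = √(4 + 0) = √4 = 2)
a(3, -3 - 1*0) - 29*46 = 2 - 29*46 = 2 - 1334 = -1332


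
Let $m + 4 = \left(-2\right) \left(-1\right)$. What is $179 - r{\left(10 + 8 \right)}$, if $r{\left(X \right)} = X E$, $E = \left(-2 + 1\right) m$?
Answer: $143$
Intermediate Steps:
$m = -2$ ($m = -4 - -2 = -4 + 2 = -2$)
$E = 2$ ($E = \left(-2 + 1\right) \left(-2\right) = \left(-1\right) \left(-2\right) = 2$)
$r{\left(X \right)} = 2 X$ ($r{\left(X \right)} = X 2 = 2 X$)
$179 - r{\left(10 + 8 \right)} = 179 - 2 \left(10 + 8\right) = 179 - 2 \cdot 18 = 179 - 36 = 143$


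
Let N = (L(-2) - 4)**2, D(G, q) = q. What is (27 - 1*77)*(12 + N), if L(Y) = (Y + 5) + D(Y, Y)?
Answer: -1050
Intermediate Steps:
L(Y) = 5 + 2*Y (L(Y) = (Y + 5) + Y = (5 + Y) + Y = 5 + 2*Y)
N = 9 (N = ((5 + 2*(-2)) - 4)**2 = ((5 - 4) - 4)**2 = (1 - 4)**2 = (-3)**2 = 9)
(27 - 1*77)*(12 + N) = (27 - 1*77)*(12 + 9) = (27 - 77)*21 = -50*21 = -1050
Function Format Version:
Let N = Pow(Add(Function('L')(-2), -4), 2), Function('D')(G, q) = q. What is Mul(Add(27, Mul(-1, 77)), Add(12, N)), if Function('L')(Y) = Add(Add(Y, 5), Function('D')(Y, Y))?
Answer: -1050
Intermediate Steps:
Function('L')(Y) = Add(5, Mul(2, Y)) (Function('L')(Y) = Add(Add(Y, 5), Y) = Add(Add(5, Y), Y) = Add(5, Mul(2, Y)))
N = 9 (N = Pow(Add(Add(5, Mul(2, -2)), -4), 2) = Pow(Add(Add(5, -4), -4), 2) = Pow(Add(1, -4), 2) = Pow(-3, 2) = 9)
Mul(Add(27, Mul(-1, 77)), Add(12, N)) = Mul(Add(27, Mul(-1, 77)), Add(12, 9)) = Mul(Add(27, -77), 21) = Mul(-50, 21) = -1050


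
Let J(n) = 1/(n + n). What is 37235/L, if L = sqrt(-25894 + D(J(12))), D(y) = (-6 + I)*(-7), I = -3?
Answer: -37235*I*sqrt(25831)/25831 ≈ -231.68*I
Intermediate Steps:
J(n) = 1/(2*n)
D(y) = 63 (D(y) = (-6 - 3)*(-7) = -9*(-7) = 63)
L = I*sqrt(25831) (L = sqrt(-25894 + 63) = sqrt(-25831) = I*sqrt(25831) ≈ 160.72*I)
37235/L = 37235/((I*sqrt(25831))) = 37235*(-I*sqrt(25831)/25831) = -37235*I*sqrt(25831)/25831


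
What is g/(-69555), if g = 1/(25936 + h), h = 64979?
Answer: -1/6323592825 ≈ -1.5814e-10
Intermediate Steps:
g = 1/90915 (g = 1/(25936 + 64979) = 1/90915 ≈ 1.0999e-5)
g/(-69555) = (1/90915)/(-69555) = (1/90915)*(-1/69555) = -1/6323592825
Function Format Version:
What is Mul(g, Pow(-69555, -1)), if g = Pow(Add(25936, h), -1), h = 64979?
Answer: Rational(-1, 6323592825) ≈ -1.5814e-10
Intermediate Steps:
g = Rational(1, 90915) (g = Pow(Add(25936, 64979), -1) = Pow(90915, -1) = Rational(1, 90915) ≈ 1.0999e-5)
Mul(g, Pow(-69555, -1)) = Mul(Rational(1, 90915), Pow(-69555, -1)) = Mul(Rational(1, 90915), Rational(-1, 69555)) = Rational(-1, 6323592825)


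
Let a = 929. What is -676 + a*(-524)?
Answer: -487472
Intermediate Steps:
-676 + a*(-524) = -676 + 929*(-524) = -676 - 486796 = -487472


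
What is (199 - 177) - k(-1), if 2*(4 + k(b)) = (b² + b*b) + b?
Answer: 51/2 ≈ 25.500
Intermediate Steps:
k(b) = -4 + b² + b/2 (k(b) = -4 + ((b² + b*b) + b)/2 = -4 + ((b² + b²) + b)/2 = -4 + (2*b² + b)/2 = -4 + (b + 2*b²)/2 = -4 + (b² + b/2) = -4 + b² + b/2)
(199 - 177) - k(-1) = (199 - 177) - (-4 + (-1)² + (½)*(-1)) = 22 - (-4 + 1 - ½) = 22 - 1*(-7/2) = 22 + 7/2 = 51/2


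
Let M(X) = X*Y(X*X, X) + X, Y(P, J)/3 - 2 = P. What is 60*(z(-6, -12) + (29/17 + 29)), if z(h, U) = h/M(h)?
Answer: 720564/391 ≈ 1842.9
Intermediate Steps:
Y(P, J) = 6 + 3*P
M(X) = X + X*(6 + 3*X²) (M(X) = X*(6 + 3*(X*X)) + X = X*(6 + 3*X²) + X = X + X*(6 + 3*X²))
z(h, U) = 1/(7 + 3*h²) (z(h, U) = h/((h*(7 + 3*h²))) = h*(1/(h*(7 + 3*h²))) = 1/(7 + 3*h²))
60*(z(-6, -12) + (29/17 + 29)) = 60*(1/(7 + 3*(-6)²) + (29/17 + 29)) = 60*(1/(7 + 3*36) + (29*(1/17) + 29)) = 60*(1/(7 + 108) + (29/17 + 29)) = 60*(1/115 + 522/17) = 60*(60047/1955) = 720564/391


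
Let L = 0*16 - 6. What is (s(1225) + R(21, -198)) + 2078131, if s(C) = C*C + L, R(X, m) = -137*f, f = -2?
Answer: 3579024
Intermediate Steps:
R(X, m) = 274 (R(X, m) = -137*(-2) = 274)
L = -6 (L = 0 - 6 = -6)
s(C) = -6 + C² (s(C) = C*C - 6 = C² - 6 = -6 + C²)
(s(1225) + R(21, -198)) + 2078131 = ((-6 + 1225²) + 274) + 2078131 = ((-6 + 1500625) + 274) + 2078131 = (1500619 + 274) + 2078131 = 1500893 + 2078131 = 3579024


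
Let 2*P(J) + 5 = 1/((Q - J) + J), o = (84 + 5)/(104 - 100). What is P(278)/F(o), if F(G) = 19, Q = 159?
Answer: -397/3021 ≈ -0.13141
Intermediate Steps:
o = 89/4 ≈ 22.250
P(J) = -397/159 (P(J) = -5/2 + 1/(2*((159 - J) + J)) = -5/2 + (1/2)/159 = -5/2 + (1/2)*(1/159) = -5/2 + 1/318 = -397/159)
P(278)/F(o) = -397/159/19 = -397/159*1/19 = -397/3021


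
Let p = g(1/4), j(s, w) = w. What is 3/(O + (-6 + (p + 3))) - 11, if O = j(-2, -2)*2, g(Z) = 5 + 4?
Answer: -19/2 ≈ -9.5000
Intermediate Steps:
g(Z) = 9
p = 9
O = -4 (O = -2*2 = -4)
3/(O + (-6 + (p + 3))) - 11 = 3/(-4 + (-6 + (9 + 3))) - 11 = 3/(-4 + (-6 + 12)) - 11 = 3/(-4 + 6) - 11 = 3/2 - 11 = -19/2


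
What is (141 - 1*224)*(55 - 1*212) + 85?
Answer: 13116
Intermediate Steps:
(141 - 1*224)*(55 - 1*212) + 85 = (141 - 224)*(55 - 212) + 85 = -83*(-157) + 85 = 13031 + 85 = 13116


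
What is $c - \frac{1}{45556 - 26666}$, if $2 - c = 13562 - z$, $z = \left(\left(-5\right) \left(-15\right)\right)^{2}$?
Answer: $- \frac{149892151}{18890} \approx -7935.0$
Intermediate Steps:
$z = 5625$ ($z = 75^{2} = 5625$)
$c = -7935$ ($c = 2 - \left(13562 - 5625\right) = 2 - 7937 = -7935$)
$c - \frac{1}{45556 - 26666} = -7935 - \frac{1}{45556 - 26666} = -7935 - \frac{1}{18890} = - \frac{149892151}{18890}$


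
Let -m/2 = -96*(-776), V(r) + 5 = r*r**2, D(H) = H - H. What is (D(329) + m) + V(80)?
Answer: 363003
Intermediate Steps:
D(H) = 0
V(r) = -5 + r**3 (V(r) = -5 + r*r**2 = -5 + r**3)
m = -148992 (m = -(-192)*(-776) = -2*74496 = -148992)
(D(329) + m) + V(80) = (0 - 148992) + (-5 + 80**3) = -148992 + (-5 + 512000) = -148992 + 511995 = 363003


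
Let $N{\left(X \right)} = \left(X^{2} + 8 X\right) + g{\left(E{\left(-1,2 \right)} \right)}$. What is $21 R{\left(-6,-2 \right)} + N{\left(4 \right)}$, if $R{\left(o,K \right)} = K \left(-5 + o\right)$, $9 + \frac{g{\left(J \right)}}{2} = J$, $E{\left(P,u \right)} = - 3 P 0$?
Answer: $492$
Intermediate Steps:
$E{\left(P,u \right)} = 0$
$g{\left(J \right)} = -18 + 2 J$
$N{\left(X \right)} = -18 + X^{2} + 8 X$ ($N{\left(X \right)} = \left(X^{2} + 8 X\right) + \left(-18 + 2 \cdot 0\right) = \left(X^{2} + 8 X\right) + \left(-18 + 0\right) = \left(X^{2} + 8 X\right) - 18 = -18 + X^{2} + 8 X$)
$21 R{\left(-6,-2 \right)} + N{\left(4 \right)} = 21 \left(- 2 \left(-5 - 6\right)\right) + \left(-18 + 4^{2} + 8 \cdot 4\right) = 21 \left(\left(-2\right) \left(-11\right)\right) + \left(-18 + 16 + 32\right) = 21 \cdot 22 + 30 = 462 + 30 = 492$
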